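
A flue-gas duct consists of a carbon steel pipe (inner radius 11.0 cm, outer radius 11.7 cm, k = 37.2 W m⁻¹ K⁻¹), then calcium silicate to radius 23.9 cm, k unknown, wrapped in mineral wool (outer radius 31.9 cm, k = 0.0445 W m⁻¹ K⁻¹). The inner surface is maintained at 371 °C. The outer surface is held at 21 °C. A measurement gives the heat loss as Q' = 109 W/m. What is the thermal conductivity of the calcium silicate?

k = 0.0522 W/m·K

ΣR = ΔT/Q' = |371 − 21|/109 = 3.211 m·K/W
Known resistances:
  R'_carbon steel = ln(0.117/0.110)/(2πk) = 0.06169/(2π·37.2) = 2.639×10^-4 m·K/W
  R'_mineral wool = ln(0.319/0.239)/(2πk) = 0.2887/(2π·0.0445) = 1.033 m·K/W
R_calcium silicate = ΣR − ΣR_known = 3.211 − 1.033 = 2.178 m·K/W
ln(r₂/r₁)/(2πk) = 2.178 ⇒ k = 0.7143/(2π·2.178) = 0.0522 W/m·K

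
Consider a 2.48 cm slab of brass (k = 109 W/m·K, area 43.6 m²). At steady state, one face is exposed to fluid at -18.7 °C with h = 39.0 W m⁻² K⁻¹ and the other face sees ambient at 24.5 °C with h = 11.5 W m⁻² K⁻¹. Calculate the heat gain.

Treat each layer as a resistance in series:
  R_conv,in = 1/(hA) = 1/(39.0·43.6) = 5.881×10^-4 K/W
  R_brass = L/(kA) = 0.0248/(109·43.6) = 5.218×10^-6 K/W
  R_conv,out = 1/(hA) = 1/(11.5·43.6) = 0.001994 K/W
ΣR = 5.881×10^-4 + 5.218×10^-6 + 0.001994 = 0.002587 K/W
Q = ΔT/ΣR = (-18.7 °C − 24.5 °C)/0.002587 = -16700 W
(Negative Q ⇒ heat flows inward; heat gain = 16700 W.)

Q = 16700 W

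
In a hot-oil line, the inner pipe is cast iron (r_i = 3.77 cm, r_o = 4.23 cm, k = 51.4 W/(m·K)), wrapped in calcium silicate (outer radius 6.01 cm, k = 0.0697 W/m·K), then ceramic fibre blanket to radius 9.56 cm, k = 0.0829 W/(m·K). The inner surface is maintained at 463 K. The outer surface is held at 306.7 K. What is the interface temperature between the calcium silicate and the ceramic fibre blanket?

Resistance network (inner→outer):
  R'_cast iron = ln(0.0423/0.0377)/(2πk) = 0.1151/(2π·51.4) = 3.565×10^-4 m·K/W
  R'_calcium silicate = ln(0.0601/0.0423)/(2πk) = 0.3512/(2π·0.0697) = 0.8020 m·K/W
  R'_ceramic fibre blanket = ln(0.0956/0.0601)/(2πk) = 0.4642/(2π·0.0829) = 0.8911 m·K/W
ΣR = 3.565×10^-4 + 0.8020 + 0.8911 = 1.693 m·K/W
Q' = ΔT/ΣR = (463 K − 306.7 K)/1.693 = 92.32 W/m
From the inner boundary to the calcium silicate/ceramic fibre blanket interface, ΣR_partial = 0.8024 m·K/W.
T_interface = T_in − Q'·ΣR_partial = 463 K − (92.32)(0.8024) = 389 K

T = 389 K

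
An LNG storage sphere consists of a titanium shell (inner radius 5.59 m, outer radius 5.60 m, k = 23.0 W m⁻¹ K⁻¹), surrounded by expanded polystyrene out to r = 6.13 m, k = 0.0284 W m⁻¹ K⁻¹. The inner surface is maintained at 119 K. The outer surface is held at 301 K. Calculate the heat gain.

Q = 4210 W

Series thermal resistances, inner to outer:
  R_titanium = (1/5.59 − 1/5.60)/(4πk) = 3.194×10^-4/(4π·23.0) = 1.105×10^-6 K/W
  R_expanded polystyrene = (1/5.60 − 1/6.13)/(4πk) = 0.01544/(4π·0.0284) = 0.04326 K/W
ΣR = 1.105×10^-6 + 0.04326 = 0.04326 K/W
Q = ΔT/ΣR = (119 K − 301 K)/0.04326 = -4210 W
(Negative Q ⇒ heat flows inward; heat gain = 4210 W.)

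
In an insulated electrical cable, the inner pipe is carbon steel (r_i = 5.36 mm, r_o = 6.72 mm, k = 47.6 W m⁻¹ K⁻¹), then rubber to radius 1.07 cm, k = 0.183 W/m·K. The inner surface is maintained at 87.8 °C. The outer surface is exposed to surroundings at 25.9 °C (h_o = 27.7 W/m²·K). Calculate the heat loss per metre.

Q' = 65.7 W/m

Resistance network (inner→outer):
  R'_carbon steel = ln(0.00672/0.00536)/(2πk) = 0.2261/(2π·47.6) = 7.561×10^-4 m·K/W
  R'_rubber = ln(0.0107/0.00672)/(2πk) = 0.4652/(2π·0.183) = 0.4045 m·K/W
  R'_conv,out = 1/(2πr h) = 1/(2π·0.0107·27.7) = 0.5370 m·K/W
ΣR = 7.561×10^-4 + 0.4045 + 0.5370 = 0.9423 m·K/W
Q' = ΔT/ΣR = (87.8 °C − 25.9 °C)/0.9423 = 65.7 W/m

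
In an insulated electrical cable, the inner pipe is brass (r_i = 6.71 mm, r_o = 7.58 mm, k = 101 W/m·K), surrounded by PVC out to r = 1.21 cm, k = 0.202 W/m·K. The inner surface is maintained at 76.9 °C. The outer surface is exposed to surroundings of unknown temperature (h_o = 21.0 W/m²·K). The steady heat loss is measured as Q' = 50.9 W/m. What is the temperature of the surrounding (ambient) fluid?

Sum the resistances:
  R'_brass = ln(0.00758/0.00671)/(2πk) = 0.1219/(2π·101) = 1.921×10^-4 m·K/W
  R'_PVC = ln(0.0121/0.00758)/(2πk) = 0.4677/(2π·0.202) = 0.3685 m·K/W
  R'_conv,out = 1/(2πr h) = 1/(2π·0.0121·21.0) = 0.6263 m·K/W
ΣR = 0.9950 m·K/W
ΔT = Q'·ΣR = 50.9 × 0.9950 = 50.65 K
Heat flows outward, so T_out = T_in − ΔT = 76.9 − 50.65 = 26.3 °C

T_out = 26.3 °C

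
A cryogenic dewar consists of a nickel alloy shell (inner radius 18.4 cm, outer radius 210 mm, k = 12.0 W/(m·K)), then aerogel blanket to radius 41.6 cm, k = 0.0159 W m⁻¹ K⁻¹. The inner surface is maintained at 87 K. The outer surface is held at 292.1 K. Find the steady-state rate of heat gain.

Resistance network (inner→outer):
  R_nickel alloy = (1/0.184 − 1/0.210)/(4πk) = 0.6729/(4π·12.0) = 0.004462 K/W
  R_aerogel blanket = (1/0.210 − 1/0.416)/(4πk) = 2.358/(4π·0.0159) = 11.80 K/W
ΣR = 0.004462 + 11.80 = 11.80 K/W
Q = ΔT/ΣR = (87 K − 292.1 K)/11.80 = -17.4 W
(Negative Q ⇒ heat flows inward; heat gain = 17.4 W.)

Q = 17.4 W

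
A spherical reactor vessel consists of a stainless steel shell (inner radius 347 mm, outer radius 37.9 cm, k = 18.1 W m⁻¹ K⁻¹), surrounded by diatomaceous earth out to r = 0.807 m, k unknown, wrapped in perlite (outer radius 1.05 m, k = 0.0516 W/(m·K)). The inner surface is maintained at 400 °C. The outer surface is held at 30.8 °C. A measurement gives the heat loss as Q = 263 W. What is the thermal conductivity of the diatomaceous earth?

k = 0.116 W/m·K

ΣR = ΔT/Q = |400 − 30.8|/263 = 1.404 K/W
Known resistances:
  R_stainless steel = (1/0.347 − 1/0.379)/(4πk) = 0.2433/(4π·18.1) = 0.001070 K/W
  R_perlite = (1/0.807 − 1/1.05)/(4πk) = 0.2868/(4π·0.0516) = 0.4423 K/W
R_diatomaceous earth = ΣR − ΣR_known = 1.404 − 0.4434 = 0.9606 K/W
(1/r₁−1/r₂)/(4πk) = 0.9606 ⇒ k = 1.399/(4π·0.9606) = 0.116 W/m·K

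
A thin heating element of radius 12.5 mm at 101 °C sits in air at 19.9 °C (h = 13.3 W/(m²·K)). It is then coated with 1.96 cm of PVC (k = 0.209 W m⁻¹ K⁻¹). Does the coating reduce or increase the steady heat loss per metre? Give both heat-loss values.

reduces: 84.7 → 74.3 W/m

Critical radius for a cylinder: r_cr = k/h = 0.0157 m = 1.57 cm.
Outer radius after coating: r₂ = 0.0125 + 0.0196 = 0.0321 m.
r₁ < r_cr < r₂: heat loss rises to a maximum at r_cr then falls. Whether the coating helps depends on whether Q(r₂) has dropped back below Q(r₁).
Bare: R = 1/(2πr₁h) = 0.9573 m·K/W; Q = 81.1/0.9573 = 84.7 W/m.
Coated: R = R_cond + R_conv = 1.091 m·K/W; Q = 81.1/1.091 = 74.3 W/m.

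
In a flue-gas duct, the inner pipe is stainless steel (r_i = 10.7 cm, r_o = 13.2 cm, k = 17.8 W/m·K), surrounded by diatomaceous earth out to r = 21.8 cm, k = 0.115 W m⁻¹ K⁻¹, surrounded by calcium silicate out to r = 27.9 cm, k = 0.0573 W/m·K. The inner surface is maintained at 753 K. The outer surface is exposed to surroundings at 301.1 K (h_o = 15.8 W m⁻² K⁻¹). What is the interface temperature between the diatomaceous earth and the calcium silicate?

T = 531 K

Series thermal resistances, inner to outer:
  R'_stainless steel = ln(0.132/0.107)/(2πk) = 0.2100/(2π·17.8) = 0.001877 m·K/W
  R'_diatomaceous earth = ln(0.218/0.132)/(2πk) = 0.5017/(2π·0.115) = 0.6943 m·K/W
  R'_calcium silicate = ln(0.279/0.218)/(2πk) = 0.2467/(2π·0.0573) = 0.6853 m·K/W
  R'_conv,out = 1/(2πr h) = 1/(2π·0.279·15.8) = 0.03610 m·K/W
ΣR = 0.001877 + 0.6943 + 0.6853 + 0.03610 = 1.418 m·K/W
Q' = ΔT/ΣR = (753 K − 301.1 K)/1.418 = 318.7 W/m
From the inner boundary to the diatomaceous earth/calcium silicate interface, ΣR_partial = 0.6962 m·K/W.
T_interface = T_in − Q'·ΣR_partial = 753 K − (318.7)(0.6962) = 531 K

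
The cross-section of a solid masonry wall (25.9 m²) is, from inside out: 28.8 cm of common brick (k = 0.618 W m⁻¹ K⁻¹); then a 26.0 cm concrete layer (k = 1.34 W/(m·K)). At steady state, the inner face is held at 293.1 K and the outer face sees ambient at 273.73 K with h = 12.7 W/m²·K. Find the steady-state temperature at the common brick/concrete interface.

T = 280.88 K

Resistance network (inner→outer):
  R_common brick = L/(kA) = 0.288/(0.618·25.9) = 0.01799 K/W
  R_concrete = L/(kA) = 0.260/(1.34·25.9) = 0.007492 K/W
  R_conv,out = 1/(hA) = 1/(12.7·25.9) = 0.003040 K/W
ΣR = 0.01799 + 0.007492 + 0.003040 = 0.02852 K/W
Q = ΔT/ΣR = (293.1 K − 273.73 K)/0.02852 = 679.2 W
From the inner boundary to the common brick/concrete interface, ΣR_partial = 0.01799 K/W.
T_interface = T_in − Q·ΣR_partial = 293.1 K − (679.2)(0.01799) = 280.88 K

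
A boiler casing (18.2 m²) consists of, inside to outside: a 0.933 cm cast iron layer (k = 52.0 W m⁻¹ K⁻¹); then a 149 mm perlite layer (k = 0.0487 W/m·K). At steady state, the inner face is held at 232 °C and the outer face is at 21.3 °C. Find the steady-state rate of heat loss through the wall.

Q = 1250 W

Treat each layer as a resistance in series:
  R_cast iron = L/(kA) = 0.00933/(52.0·18.2) = 9.858×10^-6 K/W
  R_perlite = L/(kA) = 0.149/(0.0487·18.2) = 0.1681 K/W
ΣR = 9.858×10^-6 + 0.1681 = 0.1681 K/W
Q = ΔT/ΣR = (232 °C − 21.3 °C)/0.1681 = 1250 W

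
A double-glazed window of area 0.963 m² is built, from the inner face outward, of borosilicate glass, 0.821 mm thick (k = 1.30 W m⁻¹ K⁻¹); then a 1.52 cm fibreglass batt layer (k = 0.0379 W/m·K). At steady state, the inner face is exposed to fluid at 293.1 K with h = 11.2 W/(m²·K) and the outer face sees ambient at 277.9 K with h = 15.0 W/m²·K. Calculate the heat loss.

Q = 26.2 W

Resistance network (inner→outer):
  R_conv,in = 1/(hA) = 1/(11.2·0.963) = 0.09272 K/W
  R_borosilicate glass = L/(kA) = 8.21×10^-4/(1.30·0.963) = 6.558×10^-4 K/W
  R_fibreglass batt = L/(kA) = 0.0152/(0.0379·0.963) = 0.4165 K/W
  R_conv,out = 1/(hA) = 1/(15.0·0.963) = 0.06923 K/W
ΣR = 0.09272 + 6.558×10^-4 + 0.4165 + 0.06923 = 0.5791 K/W
Q = ΔT/ΣR = (293.1 K − 277.9 K)/0.5791 = 26.2 W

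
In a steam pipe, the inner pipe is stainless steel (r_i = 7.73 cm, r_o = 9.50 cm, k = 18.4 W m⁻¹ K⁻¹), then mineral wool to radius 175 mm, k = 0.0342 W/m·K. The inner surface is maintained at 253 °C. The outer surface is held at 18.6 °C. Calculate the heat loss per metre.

Q' = 82.4 W/m

Treat each layer as a resistance in series:
  R'_stainless steel = ln(0.0950/0.0773)/(2πk) = 0.2062/(2π·18.4) = 0.001783 m·K/W
  R'_mineral wool = ln(0.175/0.0950)/(2πk) = 0.6109/(2π·0.0342) = 2.843 m·K/W
ΣR = 0.001783 + 2.843 = 2.845 m·K/W
Q' = ΔT/ΣR = (253 °C − 18.6 °C)/2.845 = 82.4 W/m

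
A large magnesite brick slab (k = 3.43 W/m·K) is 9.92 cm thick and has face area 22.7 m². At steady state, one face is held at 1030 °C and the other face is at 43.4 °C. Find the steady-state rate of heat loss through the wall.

Q = kA·ΔT/L = 3.43 × 22.7 × |1030 °C − 43.4 °C| / 0.0992 = 7.74×10^5 W

Q = 774 kW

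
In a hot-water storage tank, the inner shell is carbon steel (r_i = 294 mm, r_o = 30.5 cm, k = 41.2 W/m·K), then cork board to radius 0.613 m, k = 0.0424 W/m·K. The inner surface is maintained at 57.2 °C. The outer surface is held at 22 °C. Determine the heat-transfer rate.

Resistance network (inner→outer):
  R_carbon steel = (1/0.294 − 1/0.305)/(4πk) = 0.1227/(4π·41.2) = 2.369×10^-4 K/W
  R_cork board = (1/0.305 − 1/0.613)/(4πk) = 1.647/(4π·0.0424) = 3.092 K/W
ΣR = 2.369×10^-4 + 3.092 = 3.092 K/W
Q = ΔT/ΣR = (57.2 °C − 22 °C)/3.092 = 11.4 W

Q = 11.4 W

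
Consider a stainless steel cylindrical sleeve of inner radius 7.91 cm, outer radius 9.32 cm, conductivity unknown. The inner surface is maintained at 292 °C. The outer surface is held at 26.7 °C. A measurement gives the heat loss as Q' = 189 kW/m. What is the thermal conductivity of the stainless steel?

ΣR = ΔT/Q' = |292 − 26.7|/1.89×10^5 = 0.001404 m·K/W
ln(r₂/r₁)/(2πk) = 0.001404 ⇒ k = 0.1640/(2π·0.001404) = 18.6 W/m·K

k = 18.6 W/m·K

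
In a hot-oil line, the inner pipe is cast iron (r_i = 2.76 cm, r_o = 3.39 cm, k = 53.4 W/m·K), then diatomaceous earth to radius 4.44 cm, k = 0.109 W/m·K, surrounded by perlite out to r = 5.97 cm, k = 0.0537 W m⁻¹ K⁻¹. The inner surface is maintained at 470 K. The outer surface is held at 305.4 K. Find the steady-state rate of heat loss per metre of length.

Series thermal resistances, inner to outer:
  R'_cast iron = ln(0.0339/0.0276)/(2πk) = 0.2056/(2π·53.4) = 6.128×10^-4 m·K/W
  R'_diatomaceous earth = ln(0.0444/0.0339)/(2πk) = 0.2698/(2π·0.109) = 0.3940 m·K/W
  R'_perlite = ln(0.0597/0.0444)/(2πk) = 0.2961/(2π·0.0537) = 0.8776 m·K/W
ΣR = 6.128×10^-4 + 0.3940 + 0.8776 = 1.272 m·K/W
Q' = ΔT/ΣR = (470 K − 305.4 K)/1.272 = 129 W/m

Q' = 129 W/m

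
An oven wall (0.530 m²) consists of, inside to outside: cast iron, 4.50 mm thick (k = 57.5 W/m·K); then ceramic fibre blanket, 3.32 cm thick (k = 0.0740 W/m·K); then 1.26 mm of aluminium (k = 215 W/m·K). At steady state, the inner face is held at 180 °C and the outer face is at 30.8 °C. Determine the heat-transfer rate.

Series thermal resistances, inner to outer:
  R_cast iron = L/(kA) = 0.00450/(57.5·0.530) = 1.477×10^-4 K/W
  R_ceramic fibre blanket = L/(kA) = 0.0332/(0.0740·0.530) = 0.8465 K/W
  R_aluminium = L/(kA) = 0.00126/(215·0.530) = 1.106×10^-5 K/W
ΣR = 1.477×10^-4 + 0.8465 + 1.106×10^-5 = 0.8467 K/W
Q = ΔT/ΣR = (180 °C − 30.8 °C)/0.8467 = 176 W

Q = 176 W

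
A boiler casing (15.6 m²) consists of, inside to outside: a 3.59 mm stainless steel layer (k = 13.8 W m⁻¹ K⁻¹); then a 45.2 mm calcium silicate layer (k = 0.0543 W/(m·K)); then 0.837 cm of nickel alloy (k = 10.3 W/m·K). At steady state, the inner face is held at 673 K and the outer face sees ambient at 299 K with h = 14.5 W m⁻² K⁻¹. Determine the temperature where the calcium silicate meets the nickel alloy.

Treat each layer as a resistance in series:
  R_stainless steel = L/(kA) = 0.00359/(13.8·15.6) = 1.668×10^-5 K/W
  R_calcium silicate = L/(kA) = 0.0452/(0.0543·15.6) = 0.05336 K/W
  R_nickel alloy = L/(kA) = 0.00837/(10.3·15.6) = 5.209×10^-5 K/W
  R_conv,out = 1/(hA) = 1/(14.5·15.6) = 0.004421 K/W
ΣR = 1.668×10^-5 + 0.05336 + 5.209×10^-5 + 0.004421 = 0.05785 K/W
Q = ΔT/ΣR = (673 K − 299 K)/0.05785 = 6465 W
From the inner boundary to the calcium silicate/nickel alloy interface, ΣR_partial = 0.05338 K/W.
T_interface = T_in − Q·ΣR_partial = 673 K − (6465)(0.05338) = 327.9 K

T = 327.9 K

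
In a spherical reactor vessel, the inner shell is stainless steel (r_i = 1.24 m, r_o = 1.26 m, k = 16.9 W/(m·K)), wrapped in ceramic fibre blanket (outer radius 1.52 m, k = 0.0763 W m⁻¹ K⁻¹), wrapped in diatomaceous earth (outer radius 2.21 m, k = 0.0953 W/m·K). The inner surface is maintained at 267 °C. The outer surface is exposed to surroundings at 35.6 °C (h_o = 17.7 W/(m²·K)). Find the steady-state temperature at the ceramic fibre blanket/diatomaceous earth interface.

Treat each layer as a resistance in series:
  R_stainless steel = (1/1.24 − 1/1.26)/(4πk) = 0.01280/(4π·16.9) = 6.028×10^-5 K/W
  R_ceramic fibre blanket = (1/1.26 − 1/1.52)/(4πk) = 0.1358/(4π·0.0763) = 0.1416 K/W
  R_diatomaceous earth = (1/1.52 − 1/2.21)/(4πk) = 0.2054/(4π·0.0953) = 0.1715 K/W
  R_conv,out = 1/(4πr²h) = 1/(4π·2.21²·17.7) = 9.205×10^-4 K/W
ΣR = 6.028×10^-5 + 0.1416 + 0.1715 + 9.205×10^-4 = 0.3141 K/W
Q = ΔT/ΣR = (267 °C − 35.6 °C)/0.3141 = 736.7 W
From the inner boundary to the ceramic fibre blanket/diatomaceous earth interface, ΣR_partial = 0.1417 K/W.
T_interface = T_in − Q·ΣR_partial = 267 °C − (736.7)(0.1417) = 163 °C

T = 163 °C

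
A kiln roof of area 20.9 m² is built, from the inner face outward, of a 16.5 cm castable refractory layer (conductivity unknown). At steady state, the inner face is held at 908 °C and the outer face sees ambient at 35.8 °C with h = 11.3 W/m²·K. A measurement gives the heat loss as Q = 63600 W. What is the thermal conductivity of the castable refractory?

ΣR = ΔT/Q = |908 − 35.8|/63600 = 0.01371 K/W
Known resistances:
  R_conv,out = 1/(hA) = 1/(11.3·20.9) = 0.004234 K/W
R_castable refractory = ΣR − ΣR_known = 0.01371 − 0.004234 = 0.009476 K/W
L/(kA) = 0.009476 ⇒ k = 0.165/(0.009476·20.9) = 0.833 W/m·K

k = 0.833 W/m·K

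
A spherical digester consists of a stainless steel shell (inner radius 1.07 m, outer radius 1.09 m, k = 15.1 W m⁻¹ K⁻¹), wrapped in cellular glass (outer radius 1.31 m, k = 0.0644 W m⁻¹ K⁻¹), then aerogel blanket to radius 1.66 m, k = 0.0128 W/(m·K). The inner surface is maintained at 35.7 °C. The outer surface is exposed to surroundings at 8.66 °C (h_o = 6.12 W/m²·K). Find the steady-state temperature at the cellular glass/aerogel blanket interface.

Treat each layer as a resistance in series:
  R_stainless steel = (1/1.07 − 1/1.09)/(4πk) = 0.01715/(4π·15.1) = 9.037×10^-5 K/W
  R_cellular glass = (1/1.09 − 1/1.31)/(4πk) = 0.1541/(4π·0.0644) = 0.1904 K/W
  R_aerogel blanket = (1/1.31 − 1/1.66)/(4πk) = 0.1609/(4π·0.0128) = 1.001 K/W
  R_conv,out = 1/(4πr²h) = 1/(4π·1.66²·6.12) = 0.004719 K/W
ΣR = 9.037×10^-5 + 0.1904 + 1.001 + 0.004719 = 1.196 K/W
Q = ΔT/ΣR = (35.7 °C − 8.66 °C)/1.196 = 22.61 W
From the inner boundary to the cellular glass/aerogel blanket interface, ΣR_partial = 0.1905 K/W.
T_interface = T_in − Q·ΣR_partial = 35.7 °C − (22.61)(0.1905) = 31.4 °C

T = 31.4 °C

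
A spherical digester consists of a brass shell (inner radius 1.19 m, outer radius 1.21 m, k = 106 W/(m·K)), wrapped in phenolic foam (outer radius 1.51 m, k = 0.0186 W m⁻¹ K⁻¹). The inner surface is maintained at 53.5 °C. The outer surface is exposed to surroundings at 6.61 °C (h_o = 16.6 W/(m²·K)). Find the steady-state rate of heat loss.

Q = 66.5 W

Treat each layer as a resistance in series:
  R_brass = (1/1.19 − 1/1.21)/(4πk) = 0.01389/(4π·106) = 1.043×10^-5 K/W
  R_phenolic foam = (1/1.21 − 1/1.51)/(4πk) = 0.1642/(4π·0.0186) = 0.7025 K/W
  R_conv,out = 1/(4πr²h) = 1/(4π·1.51²·16.6) = 0.002102 K/W
ΣR = 1.043×10^-5 + 0.7025 + 0.002102 = 0.7046 K/W
Q = ΔT/ΣR = (53.5 °C − 6.61 °C)/0.7046 = 66.5 W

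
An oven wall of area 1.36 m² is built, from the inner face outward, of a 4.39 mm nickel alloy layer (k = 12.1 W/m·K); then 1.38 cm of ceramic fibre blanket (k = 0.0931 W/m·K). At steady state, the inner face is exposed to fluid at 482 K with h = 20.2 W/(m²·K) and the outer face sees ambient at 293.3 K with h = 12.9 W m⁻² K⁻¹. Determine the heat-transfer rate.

Resistance network (inner→outer):
  R_conv,in = 1/(hA) = 1/(20.2·1.36) = 0.03640 K/W
  R_nickel alloy = L/(kA) = 0.00439/(12.1·1.36) = 2.668×10^-4 K/W
  R_ceramic fibre blanket = L/(kA) = 0.0138/(0.0931·1.36) = 0.1090 K/W
  R_conv,out = 1/(hA) = 1/(12.9·1.36) = 0.05700 K/W
ΣR = 0.03640 + 2.668×10^-4 + 0.1090 + 0.05700 = 0.2027 K/W
Q = ΔT/ΣR = (482 K − 293.3 K)/0.2027 = 931 W

Q = 931 W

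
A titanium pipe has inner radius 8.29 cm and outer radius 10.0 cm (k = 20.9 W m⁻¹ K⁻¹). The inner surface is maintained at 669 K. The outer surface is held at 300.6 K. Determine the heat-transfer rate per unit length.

Q' = 2πk·ΔT/ln(r₂/r₁) = 2π × 20.9 × 368.4 / ln(0.100/0.0829) = 2.58×10^5 W/m

Q' = 258 kW/m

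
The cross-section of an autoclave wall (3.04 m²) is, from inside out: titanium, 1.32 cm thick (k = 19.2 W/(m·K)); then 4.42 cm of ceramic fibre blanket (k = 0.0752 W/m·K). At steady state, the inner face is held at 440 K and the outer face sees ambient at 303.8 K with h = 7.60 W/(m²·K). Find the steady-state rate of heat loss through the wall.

Treat each layer as a resistance in series:
  R_titanium = L/(kA) = 0.0132/(19.2·3.04) = 2.262×10^-4 K/W
  R_ceramic fibre blanket = L/(kA) = 0.0442/(0.0752·3.04) = 0.1933 K/W
  R_conv,out = 1/(hA) = 1/(7.60·3.04) = 0.04328 K/W
ΣR = 2.262×10^-4 + 0.1933 + 0.04328 = 0.2368 K/W
Q = ΔT/ΣR = (440 K − 303.8 K)/0.2368 = 575 W

Q = 575 W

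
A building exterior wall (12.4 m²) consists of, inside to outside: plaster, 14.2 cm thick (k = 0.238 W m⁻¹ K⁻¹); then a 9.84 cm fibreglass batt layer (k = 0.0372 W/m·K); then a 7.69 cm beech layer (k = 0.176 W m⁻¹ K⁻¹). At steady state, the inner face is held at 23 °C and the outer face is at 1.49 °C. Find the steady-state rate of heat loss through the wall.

Resistance network (inner→outer):
  R_plaster = L/(kA) = 0.142/(0.238·12.4) = 0.04812 K/W
  R_fibreglass batt = L/(kA) = 0.0984/(0.0372·12.4) = 0.2133 K/W
  R_beech = L/(kA) = 0.0769/(0.176·12.4) = 0.03524 K/W
ΣR = 0.04812 + 0.2133 + 0.03524 = 0.2967 K/W
Q = ΔT/ΣR = (23 °C − 1.49 °C)/0.2967 = 72.5 W

Q = 72.5 W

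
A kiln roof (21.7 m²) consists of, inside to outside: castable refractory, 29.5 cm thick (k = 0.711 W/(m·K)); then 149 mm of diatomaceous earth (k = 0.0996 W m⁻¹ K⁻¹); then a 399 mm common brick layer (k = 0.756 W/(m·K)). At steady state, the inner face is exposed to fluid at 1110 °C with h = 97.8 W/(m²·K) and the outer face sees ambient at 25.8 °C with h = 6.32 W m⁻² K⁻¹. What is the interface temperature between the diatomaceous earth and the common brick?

Treat each layer as a resistance in series:
  R_conv,in = 1/(hA) = 1/(97.8·21.7) = 4.712×10^-4 K/W
  R_castable refractory = L/(kA) = 0.295/(0.711·21.7) = 0.01912 K/W
  R_diatomaceous earth = L/(kA) = 0.149/(0.0996·21.7) = 0.06894 K/W
  R_common brick = L/(kA) = 0.399/(0.756·21.7) = 0.02432 K/W
  R_conv,out = 1/(hA) = 1/(6.32·21.7) = 0.007292 K/W
ΣR = 4.712×10^-4 + 0.01912 + 0.06894 + 0.02432 + 0.007292 = 0.1201 K/W
Q = ΔT/ΣR = (1110 °C − 25.8 °C)/0.1201 = 9027 W
From the inner boundary to the diatomaceous earth/common brick interface, ΣR_partial = 0.08853 K/W.
T_interface = T_in − Q·ΣR_partial = 1110 °C − (9027)(0.08853) = 311 °C

T = 311 °C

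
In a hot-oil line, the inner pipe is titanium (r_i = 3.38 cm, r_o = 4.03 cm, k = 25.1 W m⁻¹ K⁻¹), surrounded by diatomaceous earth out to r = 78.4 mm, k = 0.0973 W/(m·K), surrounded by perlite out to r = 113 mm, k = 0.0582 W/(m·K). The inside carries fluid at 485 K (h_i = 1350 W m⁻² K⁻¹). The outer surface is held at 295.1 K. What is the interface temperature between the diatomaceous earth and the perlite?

Resistance network (inner→outer):
  R'_conv,in = 1/(2πr h) = 1/(2π·0.0338·1350) = 0.003488 m·K/W
  R'_titanium = ln(0.0403/0.0338)/(2πk) = 0.1759/(2π·25.1) = 0.001115 m·K/W
  R'_diatomaceous earth = ln(0.0784/0.0403)/(2πk) = 0.6655/(2π·0.0973) = 1.089 m·K/W
  R'_perlite = ln(0.113/0.0784)/(2πk) = 0.3656/(2π·0.0582) = 0.9997 m·K/W
ΣR = 0.003488 + 0.001115 + 1.089 + 0.9997 = 2.093 m·K/W
Q' = ΔT/ΣR = (485 K − 295.1 K)/2.093 = 90.73 W/m
From the inner boundary to the diatomaceous earth/perlite interface, ΣR_partial = 1.094 m·K/W.
T_interface = T_in − Q'·ΣR_partial = 485 K − (90.73)(1.094) = 386 K

T = 386 K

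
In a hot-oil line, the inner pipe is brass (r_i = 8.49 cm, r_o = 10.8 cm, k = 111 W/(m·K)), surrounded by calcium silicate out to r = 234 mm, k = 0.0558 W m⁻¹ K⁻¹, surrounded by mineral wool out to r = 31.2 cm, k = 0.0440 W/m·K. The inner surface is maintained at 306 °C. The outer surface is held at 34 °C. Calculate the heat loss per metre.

Q' = 83.8 W/m

Series thermal resistances, inner to outer:
  R'_brass = ln(0.108/0.0849)/(2πk) = 0.2407/(2π·111) = 3.451×10^-4 m·K/W
  R'_calcium silicate = ln(0.234/0.108)/(2πk) = 0.7732/(2π·0.0558) = 2.205 m·K/W
  R'_mineral wool = ln(0.312/0.234)/(2πk) = 0.2877/(2π·0.0440) = 1.041 m·K/W
ΣR = 3.451×10^-4 + 2.205 + 1.041 = 3.246 m·K/W
Q' = ΔT/ΣR = (306 °C − 34 °C)/3.246 = 83.8 W/m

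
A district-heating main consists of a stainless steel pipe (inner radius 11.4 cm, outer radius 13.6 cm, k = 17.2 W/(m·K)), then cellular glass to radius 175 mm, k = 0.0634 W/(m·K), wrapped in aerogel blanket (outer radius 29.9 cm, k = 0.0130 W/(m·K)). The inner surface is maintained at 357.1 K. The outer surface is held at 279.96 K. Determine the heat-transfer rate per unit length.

Series thermal resistances, inner to outer:
  R'_stainless steel = ln(0.136/0.114)/(2πk) = 0.1765/(2π·17.2) = 0.001633 m·K/W
  R'_cellular glass = ln(0.175/0.136)/(2πk) = 0.2521/(2π·0.0634) = 0.6329 m·K/W
  R'_aerogel blanket = ln(0.299/0.175)/(2πk) = 0.5357/(2π·0.0130) = 6.558 m·K/W
ΣR = 0.001633 + 0.6329 + 6.558 = 7.193 m·K/W
Q' = ΔT/ΣR = (357.1 K − 279.96 K)/7.193 = 10.7 W/m

Q' = 10.7 W/m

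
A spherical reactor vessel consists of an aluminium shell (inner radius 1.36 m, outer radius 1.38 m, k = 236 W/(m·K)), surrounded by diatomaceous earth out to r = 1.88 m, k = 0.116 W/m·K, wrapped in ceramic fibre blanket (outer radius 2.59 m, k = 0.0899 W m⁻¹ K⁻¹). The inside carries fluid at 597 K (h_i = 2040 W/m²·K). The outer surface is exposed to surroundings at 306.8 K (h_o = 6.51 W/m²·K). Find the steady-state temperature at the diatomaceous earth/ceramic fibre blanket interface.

Treat each layer as a resistance in series:
  R_conv,in = 1/(4πr²h) = 1/(4π·1.36²·2040) = 2.109×10^-5 K/W
  R_aluminium = (1/1.36 − 1/1.38)/(4πk) = 0.01066/(4π·236) = 3.593×10^-6 K/W
  R_diatomaceous earth = (1/1.38 − 1/1.88)/(4πk) = 0.1927/(4π·0.116) = 0.1322 K/W
  R_ceramic fibre blanket = (1/1.88 − 1/2.59)/(4πk) = 0.1458/(4π·0.0899) = 0.1291 K/W
  R_conv,out = 1/(4πr²h) = 1/(4π·2.59²·6.51) = 0.001822 K/W
ΣR = 2.109×10^-5 + 3.593×10^-6 + 0.1322 + 0.1291 + 0.001822 = 0.2631 K/W
Q = ΔT/ΣR = (597 K − 306.8 K)/0.2631 = 1103 W
From the inner boundary to the diatomaceous earth/ceramic fibre blanket interface, ΣR_partial = 0.1322 K/W.
T_interface = T_in − Q·ΣR_partial = 597 K − (1103)(0.1322) = 451 K

T = 451 K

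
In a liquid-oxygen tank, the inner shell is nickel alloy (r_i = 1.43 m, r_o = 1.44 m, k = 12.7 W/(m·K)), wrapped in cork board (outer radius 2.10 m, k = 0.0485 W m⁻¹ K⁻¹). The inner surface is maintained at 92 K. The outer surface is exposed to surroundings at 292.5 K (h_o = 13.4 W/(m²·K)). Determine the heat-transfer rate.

Series thermal resistances, inner to outer:
  R_nickel alloy = (1/1.43 − 1/1.44)/(4πk) = 0.004856/(4π·12.7) = 3.043×10^-5 K/W
  R_cork board = (1/1.44 − 1/2.10)/(4πk) = 0.2183/(4π·0.0485) = 0.3581 K/W
  R_conv,out = 1/(4πr²h) = 1/(4π·2.10²·13.4) = 0.001347 K/W
ΣR = 3.043×10^-5 + 0.3581 + 0.001347 = 0.3595 K/W
Q = ΔT/ΣR = (92 K − 292.5 K)/0.3595 = -558 W
(Negative Q ⇒ heat flows inward; heat gain = 558 W.)

Q = 558 W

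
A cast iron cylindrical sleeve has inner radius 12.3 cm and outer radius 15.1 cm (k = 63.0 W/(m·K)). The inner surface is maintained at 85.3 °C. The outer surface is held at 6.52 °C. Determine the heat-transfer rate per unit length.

Q' = 2πk·ΔT/ln(r₂/r₁) = 2π × 63.0 × 78.78 / ln(0.151/0.123) = 1.52×10^5 W/m

Q' = 152 kW/m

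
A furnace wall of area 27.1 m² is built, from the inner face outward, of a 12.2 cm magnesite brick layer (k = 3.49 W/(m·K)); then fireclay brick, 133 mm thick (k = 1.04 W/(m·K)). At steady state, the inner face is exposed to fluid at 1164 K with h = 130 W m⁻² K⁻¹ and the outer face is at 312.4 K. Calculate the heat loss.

Q = 135 kW

Resistance network (inner→outer):
  R_conv,in = 1/(hA) = 1/(130·27.1) = 2.838×10^-4 K/W
  R_magnesite brick = L/(kA) = 0.122/(3.49·27.1) = 0.001290 K/W
  R_fireclay brick = L/(kA) = 0.133/(1.04·27.1) = 0.004719 K/W
ΣR = 2.838×10^-4 + 0.001290 + 0.004719 = 0.006293 K/W
Q = ΔT/ΣR = (1164 K − 312.4 K)/0.006293 = 1.35×10^5 W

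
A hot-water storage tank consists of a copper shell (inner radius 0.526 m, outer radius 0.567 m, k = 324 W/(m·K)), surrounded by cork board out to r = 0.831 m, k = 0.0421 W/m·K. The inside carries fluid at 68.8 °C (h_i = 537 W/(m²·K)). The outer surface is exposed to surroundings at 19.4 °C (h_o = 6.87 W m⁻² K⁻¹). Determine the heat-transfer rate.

Series thermal resistances, inner to outer:
  R_conv,in = 1/(4πr²h) = 1/(4π·0.526²·537) = 5.356×10^-4 K/W
  R_copper = (1/0.526 − 1/0.567)/(4πk) = 0.1375/(4π·324) = 3.376×10^-5 K/W
  R_cork board = (1/0.567 − 1/0.831)/(4πk) = 0.5603/(4π·0.0421) = 1.059 K/W
  R_conv,out = 1/(4πr²h) = 1/(4π·0.831²·6.87) = 0.01677 K/W
ΣR = 5.356×10^-4 + 3.376×10^-5 + 1.059 + 0.01677 = 1.076 K/W
Q = ΔT/ΣR = (68.8 °C − 19.4 °C)/1.076 = 45.9 W

Q = 45.9 W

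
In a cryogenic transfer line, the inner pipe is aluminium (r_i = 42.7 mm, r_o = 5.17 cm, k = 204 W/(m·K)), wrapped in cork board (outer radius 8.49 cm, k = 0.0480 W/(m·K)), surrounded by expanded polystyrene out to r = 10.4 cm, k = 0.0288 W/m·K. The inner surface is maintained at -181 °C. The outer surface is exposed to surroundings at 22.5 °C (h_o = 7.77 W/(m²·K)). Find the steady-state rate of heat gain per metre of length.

Q' = 68.7 W/m

Resistance network (inner→outer):
  R'_aluminium = ln(0.0517/0.0427)/(2πk) = 0.1913/(2π·204) = 1.492×10^-4 m·K/W
  R'_cork board = ln(0.0849/0.0517)/(2πk) = 0.4960/(2π·0.0480) = 1.645 m·K/W
  R'_expanded polystyrene = ln(0.104/0.0849)/(2πk) = 0.2029/(2π·0.0288) = 1.121 m·K/W
  R'_conv,out = 1/(2πr h) = 1/(2π·0.104·7.77) = 0.1970 m·K/W
ΣR = 1.492×10^-4 + 1.645 + 1.121 + 0.1970 = 2.963 m·K/W
Q' = ΔT/ΣR = (-181 °C − 22.5 °C)/2.963 = -68.7 W/m
(Negative Q' ⇒ heat flows inward; heat gain = 68.7 W/m.)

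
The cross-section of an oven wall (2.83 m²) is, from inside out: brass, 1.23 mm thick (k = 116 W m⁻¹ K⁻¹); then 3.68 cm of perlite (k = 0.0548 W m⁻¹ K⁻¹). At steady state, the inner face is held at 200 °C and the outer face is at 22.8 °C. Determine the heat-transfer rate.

Treat each layer as a resistance in series:
  R_brass = L/(kA) = 0.00123/(116·2.83) = 3.747×10^-6 K/W
  R_perlite = L/(kA) = 0.0368/(0.0548·2.83) = 0.2373 K/W
ΣR = 3.747×10^-6 + 0.2373 = 0.2373 K/W
Q = ΔT/ΣR = (200 °C − 22.8 °C)/0.2373 = 747 W

Q = 747 W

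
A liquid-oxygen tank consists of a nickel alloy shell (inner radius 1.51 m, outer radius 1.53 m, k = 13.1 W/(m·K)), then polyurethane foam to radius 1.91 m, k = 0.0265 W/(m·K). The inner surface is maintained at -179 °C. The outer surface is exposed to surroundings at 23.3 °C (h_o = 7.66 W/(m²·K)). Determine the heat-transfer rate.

Q = 514 W

Resistance network (inner→outer):
  R_nickel alloy = (1/1.51 − 1/1.53)/(4πk) = 0.008657/(4π·13.1) = 5.259×10^-5 K/W
  R_polyurethane foam = (1/1.53 − 1/1.91)/(4πk) = 0.1300/(4π·0.0265) = 0.3905 K/W
  R_conv,out = 1/(4πr²h) = 1/(4π·1.91²·7.66) = 0.002848 K/W
ΣR = 5.259×10^-5 + 0.3905 + 0.002848 = 0.3934 K/W
Q = ΔT/ΣR = (-179 °C − 23.3 °C)/0.3934 = -514 W
(Negative Q ⇒ heat flows inward; heat gain = 514 W.)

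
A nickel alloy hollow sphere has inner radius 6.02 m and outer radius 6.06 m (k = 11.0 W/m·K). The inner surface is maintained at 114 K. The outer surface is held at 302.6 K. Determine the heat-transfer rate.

Q = 2.38×10^7 W

Q = 4πk·ΔT/(1/r₁ − 1/r₂) = 4π × 11.0 × 188.6 / (1/6.02 − 1/6.06) = 2.38×10^7 W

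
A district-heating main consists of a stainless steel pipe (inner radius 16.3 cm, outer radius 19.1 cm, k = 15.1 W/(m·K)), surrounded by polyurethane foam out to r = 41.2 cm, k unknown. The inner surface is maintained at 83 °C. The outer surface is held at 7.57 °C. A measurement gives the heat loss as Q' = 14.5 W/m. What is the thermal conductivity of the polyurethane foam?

k = 0.0235 W/m·K

ΣR = ΔT/Q' = |83 − 7.57|/14.5 = 5.202 m·K/W
Known resistances:
  R'_stainless steel = ln(0.191/0.163)/(2πk) = 0.1585/(2π·15.1) = 0.001671 m·K/W
R_polyurethane foam = ΣR − ΣR_known = 5.202 − 0.001671 = 5.200 m·K/W
ln(r₂/r₁)/(2πk) = 5.200 ⇒ k = 0.7687/(2π·5.200) = 0.0235 W/m·K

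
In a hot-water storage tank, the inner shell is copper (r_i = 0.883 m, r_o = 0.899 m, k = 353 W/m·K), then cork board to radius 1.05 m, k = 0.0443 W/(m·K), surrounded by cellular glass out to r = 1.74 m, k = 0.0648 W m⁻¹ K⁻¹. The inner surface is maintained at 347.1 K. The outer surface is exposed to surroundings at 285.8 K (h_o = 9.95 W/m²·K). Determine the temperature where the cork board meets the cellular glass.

Resistance network (inner→outer):
  R_copper = (1/0.883 − 1/0.899)/(4πk) = 0.02016/(4π·353) = 4.544×10^-6 K/W
  R_cork board = (1/0.899 − 1/1.05)/(4πk) = 0.1600/(4π·0.0443) = 0.2874 K/W
  R_cellular glass = (1/1.05 − 1/1.74)/(4πk) = 0.3777/(4π·0.0648) = 0.4638 K/W
  R_conv,out = 1/(4πr²h) = 1/(4π·1.74²·9.95) = 0.002642 K/W
ΣR = 4.544×10^-6 + 0.2874 + 0.4638 + 0.002642 = 0.7538 K/W
Q = ΔT/ΣR = (347.1 K − 285.8 K)/0.7538 = 81.32 W
From the inner boundary to the cork board/cellular glass interface, ΣR_partial = 0.2874 K/W.
T_interface = T_in − Q·ΣR_partial = 347.1 K − (81.32)(0.2874) = 323.7 K

T = 323.7 K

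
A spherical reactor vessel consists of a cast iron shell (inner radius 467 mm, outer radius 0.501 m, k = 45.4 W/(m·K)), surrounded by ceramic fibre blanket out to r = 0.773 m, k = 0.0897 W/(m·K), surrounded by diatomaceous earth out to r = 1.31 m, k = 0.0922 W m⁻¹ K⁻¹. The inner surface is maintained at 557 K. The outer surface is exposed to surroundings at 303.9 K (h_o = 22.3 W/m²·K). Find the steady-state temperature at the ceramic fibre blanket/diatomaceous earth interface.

Treat each layer as a resistance in series:
  R_cast iron = (1/0.467 − 1/0.501)/(4πk) = 0.1453/(4π·45.4) = 2.547×10^-4 K/W
  R_ceramic fibre blanket = (1/0.501 − 1/0.773)/(4πk) = 0.7023/(4π·0.0897) = 0.6231 K/W
  R_diatomaceous earth = (1/0.773 − 1/1.31)/(4πk) = 0.5303/(4π·0.0922) = 0.4577 K/W
  R_conv,out = 1/(4πr²h) = 1/(4π·1.31²·22.3) = 0.002079 K/W
ΣR = 2.547×10^-4 + 0.6231 + 0.4577 + 0.002079 = 1.083 K/W
Q = ΔT/ΣR = (557 K − 303.9 K)/1.083 = 233.7 W
From the inner boundary to the ceramic fibre blanket/diatomaceous earth interface, ΣR_partial = 0.6234 K/W.
T_interface = T_in − Q·ΣR_partial = 557 K − (233.7)(0.6234) = 411 K

T = 411 K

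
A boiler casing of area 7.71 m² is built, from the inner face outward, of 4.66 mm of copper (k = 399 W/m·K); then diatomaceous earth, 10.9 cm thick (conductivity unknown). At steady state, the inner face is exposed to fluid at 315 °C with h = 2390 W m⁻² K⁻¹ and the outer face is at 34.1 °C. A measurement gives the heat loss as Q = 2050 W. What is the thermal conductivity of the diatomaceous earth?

ΣR = ΔT/Q = |315 − 34.1|/2050 = 0.1370 K/W
Known resistances:
  R_conv,in = 1/(hA) = 1/(2390·7.71) = 5.427×10^-5 K/W
  R_copper = L/(kA) = 0.00466/(399·7.71) = 1.515×10^-6 K/W
R_diatomaceous earth = ΣR − ΣR_known = 0.1370 − 5.579×10^-5 = 0.1369 K/W
L/(kA) = 0.1369 ⇒ k = 0.109/(0.1369·7.71) = 0.103 W/m·K

k = 0.103 W/m·K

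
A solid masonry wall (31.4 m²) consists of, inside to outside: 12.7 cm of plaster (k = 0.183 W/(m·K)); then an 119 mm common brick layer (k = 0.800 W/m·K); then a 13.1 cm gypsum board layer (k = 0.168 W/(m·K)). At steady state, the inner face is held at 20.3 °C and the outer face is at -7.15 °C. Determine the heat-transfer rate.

Q = 531 W

Resistance network (inner→outer):
  R_plaster = L/(kA) = 0.127/(0.183·31.4) = 0.02210 K/W
  R_common brick = L/(kA) = 0.119/(0.800·31.4) = 0.004737 K/W
  R_gypsum board = L/(kA) = 0.131/(0.168·31.4) = 0.02483 K/W
ΣR = 0.02210 + 0.004737 + 0.02483 = 0.05167 K/W
Q = ΔT/ΣR = (20.3 °C − -7.15 °C)/0.05167 = 531 W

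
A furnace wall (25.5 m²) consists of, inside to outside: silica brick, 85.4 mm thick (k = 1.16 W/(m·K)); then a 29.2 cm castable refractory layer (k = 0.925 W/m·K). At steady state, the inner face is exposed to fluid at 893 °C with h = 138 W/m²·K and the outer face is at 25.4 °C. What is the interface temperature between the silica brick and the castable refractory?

Series thermal resistances, inner to outer:
  R_conv,in = 1/(hA) = 1/(138·25.5) = 2.842×10^-4 K/W
  R_silica brick = L/(kA) = 0.0854/(1.16·25.5) = 0.002887 K/W
  R_castable refractory = L/(kA) = 0.292/(0.925·25.5) = 0.01238 K/W
ΣR = 2.842×10^-4 + 0.002887 + 0.01238 = 0.01555 K/W
Q = ΔT/ΣR = (893 °C − 25.4 °C)/0.01555 = 55790 W
From the inner boundary to the silica brick/castable refractory interface, ΣR_partial = 0.003171 K/W.
T_interface = T_in − Q·ΣR_partial = 893 °C − (55790)(0.003171) = 716 °C

T = 716 °C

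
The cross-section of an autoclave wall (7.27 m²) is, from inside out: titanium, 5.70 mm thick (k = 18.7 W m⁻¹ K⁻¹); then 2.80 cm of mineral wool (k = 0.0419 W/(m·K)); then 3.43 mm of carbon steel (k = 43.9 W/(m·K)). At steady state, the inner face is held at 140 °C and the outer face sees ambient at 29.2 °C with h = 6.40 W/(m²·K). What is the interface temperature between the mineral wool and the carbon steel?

Series thermal resistances, inner to outer:
  R_titanium = L/(kA) = 0.00570/(18.7·7.27) = 4.193×10^-5 K/W
  R_mineral wool = L/(kA) = 0.0280/(0.0419·7.27) = 0.09192 K/W
  R_carbon steel = L/(kA) = 0.00343/(43.9·7.27) = 1.075×10^-5 K/W
  R_conv,out = 1/(hA) = 1/(6.40·7.27) = 0.02149 K/W
ΣR = 4.193×10^-5 + 0.09192 + 1.075×10^-5 + 0.02149 = 0.1135 K/W
Q = ΔT/ΣR = (140 °C − 29.2 °C)/0.1135 = 976.2 W
From the inner boundary to the mineral wool/carbon steel interface, ΣR_partial = 0.09196 K/W.
T_interface = T_in − Q·ΣR_partial = 140 °C − (976.2)(0.09196) = 50.2 °C

T = 50.2 °C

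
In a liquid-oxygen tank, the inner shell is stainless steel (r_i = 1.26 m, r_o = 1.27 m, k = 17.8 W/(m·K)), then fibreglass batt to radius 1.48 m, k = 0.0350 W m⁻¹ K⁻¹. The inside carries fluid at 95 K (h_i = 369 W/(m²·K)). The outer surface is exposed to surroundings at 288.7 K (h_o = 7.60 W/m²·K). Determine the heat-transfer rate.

Q = 748 W

Series thermal resistances, inner to outer:
  R_conv,in = 1/(4πr²h) = 1/(4π·1.26²·369) = 1.358×10^-4 K/W
  R_stainless steel = (1/1.26 − 1/1.27)/(4πk) = 0.006249/(4π·17.8) = 2.794×10^-5 K/W
  R_fibreglass batt = (1/1.27 − 1/1.48)/(4πk) = 0.1117/(4π·0.0350) = 0.2540 K/W
  R_conv,out = 1/(4πr²h) = 1/(4π·1.48²·7.60) = 0.004780 K/W
ΣR = 1.358×10^-4 + 2.794×10^-5 + 0.2540 + 0.004780 = 0.2589 K/W
Q = ΔT/ΣR = (95 K − 288.7 K)/0.2589 = -748 W
(Negative Q ⇒ heat flows inward; heat gain = 748 W.)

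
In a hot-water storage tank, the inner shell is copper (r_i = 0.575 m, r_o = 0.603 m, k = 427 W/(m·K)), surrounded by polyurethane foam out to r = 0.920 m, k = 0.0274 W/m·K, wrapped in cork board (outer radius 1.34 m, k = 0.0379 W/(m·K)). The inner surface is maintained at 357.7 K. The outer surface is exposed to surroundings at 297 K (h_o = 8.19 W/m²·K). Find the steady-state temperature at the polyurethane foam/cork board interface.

Series thermal resistances, inner to outer:
  R_copper = (1/0.575 − 1/0.603)/(4πk) = 0.08076/(4π·427) = 1.505×10^-5 K/W
  R_polyurethane foam = (1/0.603 − 1/0.920)/(4πk) = 0.5714/(4π·0.0274) = 1.660 K/W
  R_cork board = (1/0.920 − 1/1.34)/(4πk) = 0.3407/(4π·0.0379) = 0.7153 K/W
  R_conv,out = 1/(4πr²h) = 1/(4π·1.34²·8.19) = 0.005411 K/W
ΣR = 1.505×10^-5 + 1.660 + 0.7153 + 0.005411 = 2.381 K/W
Q = ΔT/ΣR = (357.7 K − 297 K)/2.381 = 25.49 W
From the inner boundary to the polyurethane foam/cork board interface, ΣR_partial = 1.660 K/W.
T_interface = T_in − Q·ΣR_partial = 357.7 K − (25.49)(1.660) = 315.4 K

T = 315.4 K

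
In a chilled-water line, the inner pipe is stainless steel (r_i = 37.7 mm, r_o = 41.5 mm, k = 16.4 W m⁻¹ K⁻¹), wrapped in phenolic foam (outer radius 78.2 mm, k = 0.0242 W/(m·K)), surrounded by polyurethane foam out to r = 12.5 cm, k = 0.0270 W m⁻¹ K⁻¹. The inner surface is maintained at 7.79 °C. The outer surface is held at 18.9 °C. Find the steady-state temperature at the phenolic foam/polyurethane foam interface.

T = 14.5 °C

Series thermal resistances, inner to outer:
  R'_stainless steel = ln(0.0415/0.0377)/(2πk) = 0.09603/(2π·16.4) = 9.320×10^-4 m·K/W
  R'_phenolic foam = ln(0.0782/0.0415)/(2πk) = 0.6336/(2π·0.0242) = 4.167 m·K/W
  R'_polyurethane foam = ln(0.125/0.0782)/(2πk) = 0.4690/(2π·0.0270) = 2.765 m·K/W
ΣR = 9.320×10^-4 + 4.167 + 2.765 = 6.933 m·K/W
Q' = ΔT/ΣR = (7.79 °C − 18.9 °C)/6.933 = -1.602 W/m
From the inner boundary to the phenolic foam/polyurethane foam interface, ΣR_partial = 4.168 m·K/W.
T_interface = T_in − Q'·ΣR_partial = 7.79 °C − (-1.602)(4.168) = 14.5 °C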